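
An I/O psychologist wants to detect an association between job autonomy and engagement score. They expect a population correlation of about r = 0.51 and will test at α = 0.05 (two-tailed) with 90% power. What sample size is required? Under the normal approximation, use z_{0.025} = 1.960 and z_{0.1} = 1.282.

Fisher's z: C = ½·ln((1+r)/(1−r)) = ½·ln(3.0816) = 0.5627.
n = ((z_{α/2} + z_β)/C)² + 3.
(1.960 + 1.282) / 0.5627 = 3.242 / 0.5627 = 5.762.
n = 5.762² + 3 = 33.19 + 3 = 36.2.
Round up.

n = 37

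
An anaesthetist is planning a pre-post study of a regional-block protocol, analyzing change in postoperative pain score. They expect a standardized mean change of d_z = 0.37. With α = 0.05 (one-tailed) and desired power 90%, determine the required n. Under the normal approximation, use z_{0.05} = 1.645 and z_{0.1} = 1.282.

n = 63 pairs

For a paired (one-sample on differences) test: n = ((z_{α} + z_β) / d)².
z_{α} + z_β = 1.645 + 1.282 = 2.927.
n = (2.927 / 0.37)² = 7.911² = 62.58.
Round up.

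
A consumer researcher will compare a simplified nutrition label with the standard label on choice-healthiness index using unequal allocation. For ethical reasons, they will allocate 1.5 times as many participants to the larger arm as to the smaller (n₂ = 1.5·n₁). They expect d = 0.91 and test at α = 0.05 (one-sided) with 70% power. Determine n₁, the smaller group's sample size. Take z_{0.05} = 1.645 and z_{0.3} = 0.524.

n₁ = 10

With allocation ratio k = n₂/n₁ = 1.5, Var(x̄₁−x̄₂) = σ²(1/n₁ + 1/(k·n₁)) = σ²·(k+1)/(k·n₁).
So n₁ = (1 + 1/k)·((z_{α} + z_β)/d)² = 1.667 × (2.169/0.91)².
n₁ = 1.667 × 5.68 = 9.5.
Round up: n₁ = 10, giving n₂ = 1.5 × 10 = 15.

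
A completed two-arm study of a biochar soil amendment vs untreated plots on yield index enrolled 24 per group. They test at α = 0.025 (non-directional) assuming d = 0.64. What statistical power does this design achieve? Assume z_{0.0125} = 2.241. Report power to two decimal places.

power ≈ 0.49

For two equal groups, power = Φ(d·√(n/2) − z_{α/2}).
d·√(n/2) = 0.64 × √(24/2) = 0.64 × 3.464 = 2.217.
z_β = 2.217 − 2.241 = -0.024.
Power = Φ(-0.024) = 0.490.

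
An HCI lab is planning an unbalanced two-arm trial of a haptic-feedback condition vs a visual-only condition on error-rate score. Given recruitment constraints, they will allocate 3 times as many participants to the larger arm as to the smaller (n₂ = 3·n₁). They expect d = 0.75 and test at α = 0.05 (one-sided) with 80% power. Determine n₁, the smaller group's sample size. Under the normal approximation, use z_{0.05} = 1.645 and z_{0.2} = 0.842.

n₁ = 15

With allocation ratio k = n₂/n₁ = 3, Var(x̄₁−x̄₂) = σ²(1/n₁ + 1/(k·n₁)) = σ²·(k+1)/(k·n₁).
So n₁ = (1 + 1/k)·((z_{α} + z_β)/d)² = 1.333 × (2.487/0.75)².
n₁ = 1.333 × 11.00 = 14.7.
Round up: n₁ = 15, giving n₂ = 3 × 15 = 45.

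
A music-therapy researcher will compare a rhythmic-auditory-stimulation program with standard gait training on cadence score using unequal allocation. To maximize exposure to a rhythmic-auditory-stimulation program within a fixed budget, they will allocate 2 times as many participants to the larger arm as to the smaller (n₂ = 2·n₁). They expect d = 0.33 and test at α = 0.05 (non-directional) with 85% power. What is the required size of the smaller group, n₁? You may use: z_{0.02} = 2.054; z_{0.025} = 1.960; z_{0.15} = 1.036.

With allocation ratio k = n₂/n₁ = 2, Var(x̄₁−x̄₂) = σ²(1/n₁ + 1/(k·n₁)) = σ²·(k+1)/(k·n₁).
So n₁ = (1 + 1/k)·((z_{α/2} + z_β)/d)² = 1.500 × (2.996/0.33)².
n₁ = 1.500 × 82.42 = 123.6.
Round up: n₁ = 124, giving n₂ = 2 × 124 = 248.

n₁ = 124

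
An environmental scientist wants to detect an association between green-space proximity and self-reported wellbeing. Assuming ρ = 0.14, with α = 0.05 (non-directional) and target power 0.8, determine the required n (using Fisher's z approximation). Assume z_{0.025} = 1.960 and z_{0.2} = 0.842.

Fisher's z: C = ½·ln((1+r)/(1−r)) = ½·ln(1.3256) = 0.1409.
n = ((z_{α/2} + z_β)/C)² + 3.
(1.960 + 0.842) / 0.1409 = 2.802 / 0.1409 = 19.886.
n = 19.886² + 3 = 395.47 + 3 = 398.5.
Round up.

n = 399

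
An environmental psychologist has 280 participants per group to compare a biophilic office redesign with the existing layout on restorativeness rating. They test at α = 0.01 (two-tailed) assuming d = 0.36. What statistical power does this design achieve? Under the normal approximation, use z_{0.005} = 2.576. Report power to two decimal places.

For two equal groups, power = Φ(d·√(n/2) − z_{α/2}).
d·√(n/2) = 0.36 × √(280/2) = 0.36 × 11.832 = 4.260.
z_β = 4.260 − 2.576 = 1.684.
Power = Φ(1.684) = 0.954.

power ≈ 0.95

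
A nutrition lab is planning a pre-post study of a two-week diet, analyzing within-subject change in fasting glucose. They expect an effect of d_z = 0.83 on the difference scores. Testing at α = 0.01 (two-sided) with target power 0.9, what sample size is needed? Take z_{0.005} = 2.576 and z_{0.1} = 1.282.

For a paired (one-sample on differences) test: n = ((z_{α/2} + z_β) / d)².
z_{α/2} + z_β = 2.576 + 1.282 = 3.858.
n = (3.858 / 0.83)² = 4.648² = 21.61.
Round up.

n = 22 pairs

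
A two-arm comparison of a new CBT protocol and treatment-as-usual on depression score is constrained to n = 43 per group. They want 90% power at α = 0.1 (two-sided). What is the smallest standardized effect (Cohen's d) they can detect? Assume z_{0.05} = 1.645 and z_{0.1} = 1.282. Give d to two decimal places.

d_min ≈ 0.63

For two independent groups of n = 43 each: d_min = (z_{α/2} + z_β)·√(2/n).
z-sum = 1.645 + 1.282 = 2.927.
d_min = 2.927 × √(2/43) = 2.927 × 0.2157 = 0.631.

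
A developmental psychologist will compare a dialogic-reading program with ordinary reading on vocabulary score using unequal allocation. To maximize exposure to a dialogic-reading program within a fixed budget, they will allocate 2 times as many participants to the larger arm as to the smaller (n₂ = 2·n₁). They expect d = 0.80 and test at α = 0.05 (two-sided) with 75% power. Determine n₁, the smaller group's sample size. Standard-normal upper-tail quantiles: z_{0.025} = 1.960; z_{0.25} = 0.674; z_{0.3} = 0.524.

With allocation ratio k = n₂/n₁ = 2, Var(x̄₁−x̄₂) = σ²(1/n₁ + 1/(k·n₁)) = σ²·(k+1)/(k·n₁).
So n₁ = (1 + 1/k)·((z_{α/2} + z_β)/d)² = 1.500 × (2.634/0.80)².
n₁ = 1.500 × 10.84 = 16.3.
Round up: n₁ = 17, giving n₂ = 2 × 17 = 34.

n₁ = 17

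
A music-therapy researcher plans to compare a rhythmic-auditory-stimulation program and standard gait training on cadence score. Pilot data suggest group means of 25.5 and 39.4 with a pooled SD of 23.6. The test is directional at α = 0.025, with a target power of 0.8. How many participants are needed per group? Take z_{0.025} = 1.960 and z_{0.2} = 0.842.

Cohen's d = |M₁ − M₂| / SD_pooled = |25.5 − 39.4| / 23.6 = 13.9 / 23.6 = 0.589.
For two independent groups with equal n: n = 2·((z_{α} + z_β) / d)².
z_{α} + z_β = 1.960 + 0.842 = 2.802.
n = 2 × (2.802 / 0.589)² = 2 × 4.757² = 2 × 22.63 = 45.3.
Round up to the next whole participant.

n = 46 per group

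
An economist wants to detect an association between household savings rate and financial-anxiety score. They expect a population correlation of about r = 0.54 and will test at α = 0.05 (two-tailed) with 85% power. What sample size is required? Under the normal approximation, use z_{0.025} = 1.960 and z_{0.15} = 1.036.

Fisher's z: C = ½·ln((1+r)/(1−r)) = ½·ln(3.3478) = 0.6042.
n = ((z_{α/2} + z_β)/C)² + 3.
(1.960 + 1.036) / 0.6042 = 2.996 / 0.6042 = 4.959.
n = 4.959² + 3 = 24.59 + 3 = 27.6.
Round up.

n = 28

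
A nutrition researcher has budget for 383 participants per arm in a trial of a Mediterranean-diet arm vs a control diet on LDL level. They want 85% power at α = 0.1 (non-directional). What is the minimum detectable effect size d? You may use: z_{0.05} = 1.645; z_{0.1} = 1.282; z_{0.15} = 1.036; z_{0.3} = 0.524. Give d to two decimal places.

d_min ≈ 0.19

For two independent groups of n = 383 each: d_min = (z_{α/2} + z_β)·√(2/n).
z-sum = 1.645 + 1.036 = 2.681.
d_min = 2.681 × √(2/383) = 2.681 × 0.0723 = 0.194.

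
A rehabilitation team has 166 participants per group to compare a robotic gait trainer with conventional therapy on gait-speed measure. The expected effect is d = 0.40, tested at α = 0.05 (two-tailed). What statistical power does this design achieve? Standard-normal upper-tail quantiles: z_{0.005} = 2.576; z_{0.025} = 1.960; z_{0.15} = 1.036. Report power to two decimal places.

For two equal groups, power = Φ(d·√(n/2) − z_{α/2}).
d·√(n/2) = 0.40 × √(166/2) = 0.40 × 9.110 = 3.644.
z_β = 3.644 − 1.960 = 1.684.
Power = Φ(1.684) = 0.954.

power ≈ 0.95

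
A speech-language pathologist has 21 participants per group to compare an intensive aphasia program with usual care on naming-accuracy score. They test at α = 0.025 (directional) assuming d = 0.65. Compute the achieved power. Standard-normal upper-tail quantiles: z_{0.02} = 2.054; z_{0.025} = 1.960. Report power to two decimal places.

For two equal groups, power = Φ(d·√(n/2) − z_{α}).
d·√(n/2) = 0.65 × √(21/2) = 0.65 × 3.240 = 2.106.
z_β = 2.106 − 1.960 = 0.146.
Power = Φ(0.146) = 0.558.

power ≈ 0.56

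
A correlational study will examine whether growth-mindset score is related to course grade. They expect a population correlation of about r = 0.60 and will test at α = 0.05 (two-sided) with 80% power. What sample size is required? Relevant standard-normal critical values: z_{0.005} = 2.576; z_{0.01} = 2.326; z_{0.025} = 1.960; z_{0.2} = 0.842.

n = 20

Fisher's z: C = ½·ln((1+r)/(1−r)) = ½·ln(4.0000) = 0.6931.
n = ((z_{α/2} + z_β)/C)² + 3.
(1.960 + 0.842) / 0.6931 = 2.802 / 0.6931 = 4.043.
n = 4.043² + 3 = 16.34 + 3 = 19.3.
Round up.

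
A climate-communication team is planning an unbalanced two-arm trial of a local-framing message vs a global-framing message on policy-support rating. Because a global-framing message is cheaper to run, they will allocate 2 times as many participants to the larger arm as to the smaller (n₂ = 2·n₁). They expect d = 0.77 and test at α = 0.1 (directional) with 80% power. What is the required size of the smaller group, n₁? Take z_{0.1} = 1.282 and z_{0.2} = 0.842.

With allocation ratio k = n₂/n₁ = 2, Var(x̄₁−x̄₂) = σ²(1/n₁ + 1/(k·n₁)) = σ²·(k+1)/(k·n₁).
So n₁ = (1 + 1/k)·((z_{α} + z_β)/d)² = 1.500 × (2.124/0.77)².
n₁ = 1.500 × 7.61 = 11.4.
Round up: n₁ = 12, giving n₂ = 2 × 12 = 24.

n₁ = 12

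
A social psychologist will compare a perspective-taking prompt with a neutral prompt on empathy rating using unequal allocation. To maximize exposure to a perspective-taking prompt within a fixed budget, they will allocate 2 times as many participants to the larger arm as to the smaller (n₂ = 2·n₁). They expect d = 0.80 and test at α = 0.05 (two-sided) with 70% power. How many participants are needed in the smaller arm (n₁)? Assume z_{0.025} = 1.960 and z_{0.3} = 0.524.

n₁ = 15

With allocation ratio k = n₂/n₁ = 2, Var(x̄₁−x̄₂) = σ²(1/n₁ + 1/(k·n₁)) = σ²·(k+1)/(k·n₁).
So n₁ = (1 + 1/k)·((z_{α/2} + z_β)/d)² = 1.500 × (2.484/0.80)².
n₁ = 1.500 × 9.64 = 14.5.
Round up: n₁ = 15, giving n₂ = 2 × 15 = 30.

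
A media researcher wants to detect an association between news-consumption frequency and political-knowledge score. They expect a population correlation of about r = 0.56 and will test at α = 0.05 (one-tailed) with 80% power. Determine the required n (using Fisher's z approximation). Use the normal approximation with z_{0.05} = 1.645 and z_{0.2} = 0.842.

Fisher's z: C = ½·ln((1+r)/(1−r)) = ½·ln(3.5455) = 0.6328.
n = ((z_{α} + z_β)/C)² + 3.
(1.645 + 0.842) / 0.6328 = 2.487 / 0.6328 = 3.930.
n = 3.930² + 3 = 15.45 + 3 = 18.4.
Round up.

n = 19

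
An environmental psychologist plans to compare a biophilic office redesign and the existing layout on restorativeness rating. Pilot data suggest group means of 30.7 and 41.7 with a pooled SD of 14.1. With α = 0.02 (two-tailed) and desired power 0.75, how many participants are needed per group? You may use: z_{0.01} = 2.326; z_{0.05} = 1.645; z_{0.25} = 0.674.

Cohen's d = |M₁ − M₂| / SD_pooled = |30.7 − 41.7| / 14.1 = 11.0 / 14.1 = 0.780.
For two independent groups with equal n: n = 2·((z_{α/2} + z_β) / d)².
z_{α/2} + z_β = 2.326 + 0.674 = 3.000.
n = 2 × (3.000 / 0.780)² = 2 × 3.846² = 2 × 14.79 = 29.6.
Round up to the next whole participant.

n = 30 per group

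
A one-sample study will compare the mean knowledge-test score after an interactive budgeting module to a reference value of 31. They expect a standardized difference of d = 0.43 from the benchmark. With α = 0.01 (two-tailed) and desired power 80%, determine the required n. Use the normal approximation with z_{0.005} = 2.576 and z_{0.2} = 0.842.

n = 64

For a one-sample test: n = ((z_{α/2} + z_β) / d)².
z_{α/2} + z_β = 2.576 + 0.842 = 3.418.
n = (3.418 / 0.43)² = 7.949² = 63.18.
Round up.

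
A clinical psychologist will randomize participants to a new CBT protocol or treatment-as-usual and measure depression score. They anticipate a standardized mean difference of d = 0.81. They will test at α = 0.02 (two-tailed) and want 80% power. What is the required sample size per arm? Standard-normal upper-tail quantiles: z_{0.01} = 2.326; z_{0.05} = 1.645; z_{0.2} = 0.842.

n = 31 per group

For two independent groups with equal n: n = 2·((z_{α/2} + z_β) / d)².
z_{α/2} + z_β = 2.326 + 0.842 = 3.168.
n = 2 × (3.168 / 0.81)² = 2 × 3.911² = 2 × 15.30 = 30.6.
Round up to the next whole participant.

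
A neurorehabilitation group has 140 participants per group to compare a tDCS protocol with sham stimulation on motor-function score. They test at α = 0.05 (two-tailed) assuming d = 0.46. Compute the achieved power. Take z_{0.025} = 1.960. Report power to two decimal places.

power ≈ 0.97

For two equal groups, power = Φ(d·√(n/2) − z_{α/2}).
d·√(n/2) = 0.46 × √(140/2) = 0.46 × 8.367 = 3.849.
z_β = 3.849 − 1.960 = 1.889.
Power = Φ(1.889) = 0.971.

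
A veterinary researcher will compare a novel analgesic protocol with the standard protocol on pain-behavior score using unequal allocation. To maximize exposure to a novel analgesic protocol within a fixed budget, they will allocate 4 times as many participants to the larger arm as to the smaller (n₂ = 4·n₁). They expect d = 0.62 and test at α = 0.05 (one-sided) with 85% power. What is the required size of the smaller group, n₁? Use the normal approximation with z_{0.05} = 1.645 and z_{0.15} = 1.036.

With allocation ratio k = n₂/n₁ = 4, Var(x̄₁−x̄₂) = σ²(1/n₁ + 1/(k·n₁)) = σ²·(k+1)/(k·n₁).
So n₁ = (1 + 1/k)·((z_{α} + z_β)/d)² = 1.250 × (2.681/0.62)².
n₁ = 1.250 × 18.70 = 23.4.
Round up: n₁ = 24, giving n₂ = 4 × 24 = 96.

n₁ = 24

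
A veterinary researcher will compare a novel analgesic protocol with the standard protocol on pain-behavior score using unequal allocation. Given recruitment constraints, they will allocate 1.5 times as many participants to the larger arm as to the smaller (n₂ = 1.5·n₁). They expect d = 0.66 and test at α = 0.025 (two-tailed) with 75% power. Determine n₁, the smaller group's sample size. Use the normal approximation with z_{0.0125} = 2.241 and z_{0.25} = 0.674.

n₁ = 33

With allocation ratio k = n₂/n₁ = 1.5, Var(x̄₁−x̄₂) = σ²(1/n₁ + 1/(k·n₁)) = σ²·(k+1)/(k·n₁).
So n₁ = (1 + 1/k)·((z_{α/2} + z_β)/d)² = 1.667 × (2.915/0.66)².
n₁ = 1.667 × 19.51 = 32.5.
Round up: n₁ = 33, giving n₂ = ⌈1.5 × 33⌉ = ⌈49.5⌉ = 50.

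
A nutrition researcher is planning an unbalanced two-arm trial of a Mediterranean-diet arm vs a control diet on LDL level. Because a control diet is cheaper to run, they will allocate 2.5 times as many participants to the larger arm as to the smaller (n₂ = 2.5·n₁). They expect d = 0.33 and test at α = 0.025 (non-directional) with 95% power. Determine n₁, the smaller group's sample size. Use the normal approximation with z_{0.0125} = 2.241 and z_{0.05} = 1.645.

n₁ = 195

With allocation ratio k = n₂/n₁ = 2.5, Var(x̄₁−x̄₂) = σ²(1/n₁ + 1/(k·n₁)) = σ²·(k+1)/(k·n₁).
So n₁ = (1 + 1/k)·((z_{α/2} + z_β)/d)² = 1.400 × (3.886/0.33)².
n₁ = 1.400 × 138.67 = 194.1.
Round up: n₁ = 195, giving n₂ = ⌈2.5 × 195⌉ = ⌈487.5⌉ = 488.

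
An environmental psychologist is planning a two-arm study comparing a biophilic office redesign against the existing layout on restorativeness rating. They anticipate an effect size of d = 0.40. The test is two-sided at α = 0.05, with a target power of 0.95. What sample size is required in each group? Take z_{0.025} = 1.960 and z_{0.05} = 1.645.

For two independent groups with equal n: n = 2·((z_{α/2} + z_β) / d)².
z_{α/2} + z_β = 1.960 + 1.645 = 3.605.
n = 2 × (3.605 / 0.40)² = 2 × 9.012² = 2 × 81.23 = 162.5.
Round up to the next whole participant.

n = 163 per group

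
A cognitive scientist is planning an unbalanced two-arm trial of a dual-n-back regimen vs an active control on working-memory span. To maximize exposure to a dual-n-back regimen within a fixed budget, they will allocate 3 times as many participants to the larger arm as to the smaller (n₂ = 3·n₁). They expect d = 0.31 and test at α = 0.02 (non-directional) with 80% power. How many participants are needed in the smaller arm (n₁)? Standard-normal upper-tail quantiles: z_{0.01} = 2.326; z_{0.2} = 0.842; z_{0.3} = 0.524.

With allocation ratio k = n₂/n₁ = 3, Var(x̄₁−x̄₂) = σ²(1/n₁ + 1/(k·n₁)) = σ²·(k+1)/(k·n₁).
So n₁ = (1 + 1/k)·((z_{α/2} + z_β)/d)² = 1.333 × (3.168/0.31)².
n₁ = 1.333 × 104.44 = 139.2.
Round up: n₁ = 140, giving n₂ = 3 × 140 = 420.

n₁ = 140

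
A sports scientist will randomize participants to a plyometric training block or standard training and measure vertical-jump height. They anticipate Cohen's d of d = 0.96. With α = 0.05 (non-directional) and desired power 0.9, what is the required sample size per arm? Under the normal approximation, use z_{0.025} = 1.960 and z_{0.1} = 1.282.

For two independent groups with equal n: n = 2·((z_{α/2} + z_β) / d)².
z_{α/2} + z_β = 1.960 + 1.282 = 3.242.
n = 2 × (3.242 / 0.96)² = 2 × 3.377² = 2 × 11.40 = 22.8.
Round up to the next whole participant.

n = 23 per group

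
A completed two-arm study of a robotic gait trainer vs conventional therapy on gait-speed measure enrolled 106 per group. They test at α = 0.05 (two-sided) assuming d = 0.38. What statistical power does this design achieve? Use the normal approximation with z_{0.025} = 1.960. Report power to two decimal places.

power ≈ 0.79

For two equal groups, power = Φ(d·√(n/2) − z_{α/2}).
d·√(n/2) = 0.38 × √(106/2) = 0.38 × 7.280 = 2.766.
z_β = 2.766 − 1.960 = 0.806.
Power = Φ(0.806) = 0.790.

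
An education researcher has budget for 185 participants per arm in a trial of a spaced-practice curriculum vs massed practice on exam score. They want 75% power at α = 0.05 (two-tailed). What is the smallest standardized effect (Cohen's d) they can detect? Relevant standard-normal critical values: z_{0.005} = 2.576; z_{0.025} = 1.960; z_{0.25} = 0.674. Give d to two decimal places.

For two independent groups of n = 185 each: d_min = (z_{α/2} + z_β)·√(2/n).
z-sum = 1.960 + 0.674 = 2.634.
d_min = 2.634 × √(2/185) = 2.634 × 0.1040 = 0.274.

d_min ≈ 0.27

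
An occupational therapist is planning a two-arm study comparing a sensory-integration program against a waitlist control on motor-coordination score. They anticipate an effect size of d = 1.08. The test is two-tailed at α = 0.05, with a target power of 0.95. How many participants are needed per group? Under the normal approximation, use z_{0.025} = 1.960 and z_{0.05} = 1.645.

For two independent groups with equal n: n = 2·((z_{α/2} + z_β) / d)².
z_{α/2} + z_β = 1.960 + 1.645 = 3.605.
n = 2 × (3.605 / 1.08)² = 2 × 3.338² = 2 × 11.14 = 22.3.
Round up to the next whole participant.

n = 23 per group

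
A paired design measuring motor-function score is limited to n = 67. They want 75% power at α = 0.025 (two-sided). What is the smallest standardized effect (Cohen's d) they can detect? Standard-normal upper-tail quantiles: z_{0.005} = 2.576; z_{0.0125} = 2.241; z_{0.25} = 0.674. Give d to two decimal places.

d_min ≈ 0.36

For a single sample (or paired design) of n = 67: d_min = (z_{α/2} + z_β)/√n.
z-sum = 2.241 + 0.674 = 2.915.
d_min = 2.915 / √67 = 2.915 / 8.185 = 0.356.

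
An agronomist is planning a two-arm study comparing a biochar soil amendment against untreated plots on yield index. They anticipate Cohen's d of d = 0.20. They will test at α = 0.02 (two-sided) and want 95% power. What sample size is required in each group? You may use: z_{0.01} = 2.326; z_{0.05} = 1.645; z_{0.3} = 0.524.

n = 789 per group

For two independent groups with equal n: n = 2·((z_{α/2} + z_β) / d)².
z_{α/2} + z_β = 2.326 + 1.645 = 3.971.
n = 2 × (3.971 / 0.20)² = 2 × 19.855² = 2 × 394.22 = 788.4.
Round up to the next whole participant.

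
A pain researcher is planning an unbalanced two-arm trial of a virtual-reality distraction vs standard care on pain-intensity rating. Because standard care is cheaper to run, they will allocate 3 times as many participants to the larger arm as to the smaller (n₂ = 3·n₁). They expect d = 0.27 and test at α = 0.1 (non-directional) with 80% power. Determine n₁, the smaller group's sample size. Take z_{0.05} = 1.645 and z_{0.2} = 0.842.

n₁ = 114

With allocation ratio k = n₂/n₁ = 3, Var(x̄₁−x̄₂) = σ²(1/n₁ + 1/(k·n₁)) = σ²·(k+1)/(k·n₁).
So n₁ = (1 + 1/k)·((z_{α/2} + z_β)/d)² = 1.333 × (2.487/0.27)².
n₁ = 1.333 × 84.84 = 113.1.
Round up: n₁ = 114, giving n₂ = 3 × 114 = 342.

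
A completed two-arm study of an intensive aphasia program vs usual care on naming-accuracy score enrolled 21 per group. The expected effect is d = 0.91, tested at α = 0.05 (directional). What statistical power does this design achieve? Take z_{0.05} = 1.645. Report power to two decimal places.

For two equal groups, power = Φ(d·√(n/2) − z_{α}).
d·√(n/2) = 0.91 × √(21/2) = 0.91 × 3.240 = 2.949.
z_β = 2.949 − 1.645 = 1.304.
Power = Φ(1.304) = 0.904.

power ≈ 0.90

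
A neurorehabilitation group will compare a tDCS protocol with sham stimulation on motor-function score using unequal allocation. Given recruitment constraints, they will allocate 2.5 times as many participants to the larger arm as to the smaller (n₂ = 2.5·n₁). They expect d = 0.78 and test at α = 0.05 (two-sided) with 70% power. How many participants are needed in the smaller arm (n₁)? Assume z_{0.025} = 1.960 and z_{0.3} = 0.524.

With allocation ratio k = n₂/n₁ = 2.5, Var(x̄₁−x̄₂) = σ²(1/n₁ + 1/(k·n₁)) = σ²·(k+1)/(k·n₁).
So n₁ = (1 + 1/k)·((z_{α/2} + z_β)/d)² = 1.400 × (2.484/0.78)².
n₁ = 1.400 × 10.14 = 14.2.
Round up: n₁ = 15, giving n₂ = ⌈2.5 × 15⌉ = ⌈37.5⌉ = 38.

n₁ = 15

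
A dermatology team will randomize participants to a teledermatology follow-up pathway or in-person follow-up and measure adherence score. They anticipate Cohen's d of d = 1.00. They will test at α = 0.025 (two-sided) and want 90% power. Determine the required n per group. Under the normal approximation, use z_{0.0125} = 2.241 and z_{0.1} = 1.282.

For two independent groups with equal n: n = 2·((z_{α/2} + z_β) / d)².
z_{α/2} + z_β = 2.241 + 1.282 = 3.523.
n = 2 × (3.523 / 1.00)² = 2 × 3.523² = 2 × 12.41 = 24.8.
Round up to the next whole participant.

n = 25 per group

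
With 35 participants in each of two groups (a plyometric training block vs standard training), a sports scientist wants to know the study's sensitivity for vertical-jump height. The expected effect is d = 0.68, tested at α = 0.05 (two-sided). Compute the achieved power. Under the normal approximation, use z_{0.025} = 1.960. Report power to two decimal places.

For two equal groups, power = Φ(d·√(n/2) − z_{α/2}).
d·√(n/2) = 0.68 × √(35/2) = 0.68 × 4.183 = 2.845.
z_β = 2.845 − 1.960 = 0.885.
Power = Φ(0.885) = 0.812.

power ≈ 0.81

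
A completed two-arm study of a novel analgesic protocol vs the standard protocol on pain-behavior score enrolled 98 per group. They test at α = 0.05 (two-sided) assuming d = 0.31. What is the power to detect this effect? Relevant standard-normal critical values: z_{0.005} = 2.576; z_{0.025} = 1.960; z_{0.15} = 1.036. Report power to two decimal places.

power ≈ 0.58

For two equal groups, power = Φ(d·√(n/2) − z_{α/2}).
d·√(n/2) = 0.31 × √(98/2) = 0.31 × 7.000 = 2.170.
z_β = 2.170 − 1.960 = 0.210.
Power = Φ(0.210) = 0.583.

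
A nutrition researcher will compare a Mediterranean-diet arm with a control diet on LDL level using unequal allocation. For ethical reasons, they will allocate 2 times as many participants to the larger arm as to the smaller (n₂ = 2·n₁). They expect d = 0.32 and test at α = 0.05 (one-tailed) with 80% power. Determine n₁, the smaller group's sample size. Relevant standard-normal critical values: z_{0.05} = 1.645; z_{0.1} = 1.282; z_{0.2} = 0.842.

n₁ = 91

With allocation ratio k = n₂/n₁ = 2, Var(x̄₁−x̄₂) = σ²(1/n₁ + 1/(k·n₁)) = σ²·(k+1)/(k·n₁).
So n₁ = (1 + 1/k)·((z_{α} + z_β)/d)² = 1.500 × (2.487/0.32)².
n₁ = 1.500 × 60.40 = 90.6.
Round up: n₁ = 91, giving n₂ = 2 × 91 = 182.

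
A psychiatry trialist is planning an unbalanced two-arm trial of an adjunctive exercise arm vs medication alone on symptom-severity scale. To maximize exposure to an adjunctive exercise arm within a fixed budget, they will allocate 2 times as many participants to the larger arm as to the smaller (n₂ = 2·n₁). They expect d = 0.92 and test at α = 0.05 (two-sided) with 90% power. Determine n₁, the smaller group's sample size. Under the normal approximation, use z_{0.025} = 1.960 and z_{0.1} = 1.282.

With allocation ratio k = n₂/n₁ = 2, Var(x̄₁−x̄₂) = σ²(1/n₁ + 1/(k·n₁)) = σ²·(k+1)/(k·n₁).
So n₁ = (1 + 1/k)·((z_{α/2} + z_β)/d)² = 1.500 × (3.242/0.92)².
n₁ = 1.500 × 12.42 = 18.6.
Round up: n₁ = 19, giving n₂ = 2 × 19 = 38.

n₁ = 19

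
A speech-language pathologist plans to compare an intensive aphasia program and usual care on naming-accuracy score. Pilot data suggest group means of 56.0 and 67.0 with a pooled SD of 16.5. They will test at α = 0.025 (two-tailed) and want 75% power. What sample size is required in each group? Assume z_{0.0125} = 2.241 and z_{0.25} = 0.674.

Cohen's d = |M₁ − M₂| / SD_pooled = |56.0 − 67.0| / 16.5 = 11.0 / 16.5 = 0.667.
For two independent groups with equal n: n = 2·((z_{α/2} + z_β) / d)².
z_{α/2} + z_β = 2.241 + 0.674 = 2.915.
n = 2 × (2.915 / 0.667)² = 2 × 4.370² = 2 × 19.10 = 38.2.
Round up to the next whole participant.

n = 39 per group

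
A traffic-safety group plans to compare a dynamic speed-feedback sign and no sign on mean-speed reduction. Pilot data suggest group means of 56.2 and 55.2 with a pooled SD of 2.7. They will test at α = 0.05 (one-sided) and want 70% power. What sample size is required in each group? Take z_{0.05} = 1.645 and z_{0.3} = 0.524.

Cohen's d = |M₁ − M₂| / SD_pooled = |56.2 − 55.2| / 2.7 = 1.0 / 2.7 = 0.370.
For two independent groups with equal n: n = 2·((z_{α} + z_β) / d)².
z_{α} + z_β = 1.645 + 0.524 = 2.169.
n = 2 × (2.169 / 0.370)² = 2 × 5.862² = 2 × 34.36 = 68.7.
Round up to the next whole participant.

n = 69 per group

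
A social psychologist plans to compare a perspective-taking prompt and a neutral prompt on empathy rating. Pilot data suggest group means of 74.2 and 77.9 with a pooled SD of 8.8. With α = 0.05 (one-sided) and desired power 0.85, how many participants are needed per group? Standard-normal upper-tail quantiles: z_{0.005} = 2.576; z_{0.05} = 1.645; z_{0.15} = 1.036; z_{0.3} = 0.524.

n = 82 per group

Cohen's d = |M₁ − M₂| / SD_pooled = |74.2 − 77.9| / 8.8 = 3.7 / 8.8 = 0.420.
For two independent groups with equal n: n = 2·((z_{α} + z_β) / d)².
z_{α} + z_β = 1.645 + 1.036 = 2.681.
n = 2 × (2.681 / 0.420)² = 2 × 6.383² = 2 × 40.75 = 81.5.
Round up to the next whole participant.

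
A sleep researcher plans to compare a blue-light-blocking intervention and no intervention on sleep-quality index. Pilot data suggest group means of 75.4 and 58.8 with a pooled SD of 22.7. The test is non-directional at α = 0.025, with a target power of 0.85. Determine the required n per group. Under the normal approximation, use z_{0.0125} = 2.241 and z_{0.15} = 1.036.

n = 41 per group

Cohen's d = |M₁ − M₂| / SD_pooled = |75.4 − 58.8| / 22.7 = 16.6 / 22.7 = 0.731.
For two independent groups with equal n: n = 2·((z_{α/2} + z_β) / d)².
z_{α/2} + z_β = 2.241 + 1.036 = 3.277.
n = 2 × (3.277 / 0.731)² = 2 × 4.483² = 2 × 20.10 = 40.2.
Round up to the next whole participant.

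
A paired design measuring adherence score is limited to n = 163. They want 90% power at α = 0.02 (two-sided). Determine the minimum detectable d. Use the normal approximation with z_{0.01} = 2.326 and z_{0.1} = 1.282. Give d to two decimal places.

d_min ≈ 0.28

For a single sample (or paired design) of n = 163: d_min = (z_{α/2} + z_β)/√n.
z-sum = 2.326 + 1.282 = 3.608.
d_min = 3.608 / √163 = 3.608 / 12.767 = 0.283.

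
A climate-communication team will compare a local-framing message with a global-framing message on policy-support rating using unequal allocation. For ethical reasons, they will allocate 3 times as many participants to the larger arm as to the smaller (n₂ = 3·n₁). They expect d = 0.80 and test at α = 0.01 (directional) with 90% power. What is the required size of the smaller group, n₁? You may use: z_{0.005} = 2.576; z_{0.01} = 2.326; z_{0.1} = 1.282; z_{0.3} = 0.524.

With allocation ratio k = n₂/n₁ = 3, Var(x̄₁−x̄₂) = σ²(1/n₁ + 1/(k·n₁)) = σ²·(k+1)/(k·n₁).
So n₁ = (1 + 1/k)·((z_{α} + z_β)/d)² = 1.333 × (3.608/0.80)².
n₁ = 1.333 × 20.34 = 27.1.
Round up: n₁ = 28, giving n₂ = 3 × 28 = 84.

n₁ = 28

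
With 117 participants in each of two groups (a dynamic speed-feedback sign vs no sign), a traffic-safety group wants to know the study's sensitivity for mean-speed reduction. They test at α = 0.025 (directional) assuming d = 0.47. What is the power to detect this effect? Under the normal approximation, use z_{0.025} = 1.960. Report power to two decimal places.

power ≈ 0.95

For two equal groups, power = Φ(d·√(n/2) − z_{α}).
d·√(n/2) = 0.47 × √(117/2) = 0.47 × 7.649 = 3.595.
z_β = 3.595 − 1.960 = 1.635.
Power = Φ(1.635) = 0.949.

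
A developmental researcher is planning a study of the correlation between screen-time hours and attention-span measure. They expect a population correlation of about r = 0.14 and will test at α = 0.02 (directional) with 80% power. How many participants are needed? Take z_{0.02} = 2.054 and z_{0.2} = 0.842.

n = 426

Fisher's z: C = ½·ln((1+r)/(1−r)) = ½·ln(1.3256) = 0.1409.
n = ((z_{α} + z_β)/C)² + 3.
(2.054 + 0.842) / 0.1409 = 2.896 / 0.1409 = 20.554.
n = 20.554² + 3 = 422.45 + 3 = 425.4.
Round up.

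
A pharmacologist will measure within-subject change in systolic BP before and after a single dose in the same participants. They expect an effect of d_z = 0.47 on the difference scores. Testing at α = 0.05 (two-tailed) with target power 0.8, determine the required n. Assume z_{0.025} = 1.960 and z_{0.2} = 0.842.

For a paired (one-sample on differences) test: n = ((z_{α/2} + z_β) / d)².
z_{α/2} + z_β = 1.960 + 0.842 = 2.802.
n = (2.802 / 0.47)² = 5.962² = 35.54.
Round up.

n = 36 pairs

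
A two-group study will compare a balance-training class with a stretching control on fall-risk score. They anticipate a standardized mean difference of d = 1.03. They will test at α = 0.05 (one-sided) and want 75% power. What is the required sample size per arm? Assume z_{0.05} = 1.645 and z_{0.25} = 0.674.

n = 11 per group

For two independent groups with equal n: n = 2·((z_{α} + z_β) / d)².
z_{α} + z_β = 1.645 + 0.674 = 2.319.
n = 2 × (2.319 / 1.03)² = 2 × 2.251² = 2 × 5.07 = 10.1.
Round up to the next whole participant.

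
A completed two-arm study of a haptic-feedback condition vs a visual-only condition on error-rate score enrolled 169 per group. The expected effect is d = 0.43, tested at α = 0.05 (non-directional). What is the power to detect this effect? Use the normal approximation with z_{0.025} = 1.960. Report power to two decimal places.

power ≈ 0.98

For two equal groups, power = Φ(d·√(n/2) − z_{α/2}).
d·√(n/2) = 0.43 × √(169/2) = 0.43 × 9.192 = 3.953.
z_β = 3.953 − 1.960 = 1.993.
Power = Φ(1.993) = 0.977.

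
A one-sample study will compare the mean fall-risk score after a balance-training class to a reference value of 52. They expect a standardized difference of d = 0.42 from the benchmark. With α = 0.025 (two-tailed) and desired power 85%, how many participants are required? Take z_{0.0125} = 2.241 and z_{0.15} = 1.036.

For a one-sample test: n = ((z_{α/2} + z_β) / d)².
z_{α/2} + z_β = 2.241 + 1.036 = 3.277.
n = (3.277 / 0.42)² = 7.802² = 60.88.
Round up.

n = 61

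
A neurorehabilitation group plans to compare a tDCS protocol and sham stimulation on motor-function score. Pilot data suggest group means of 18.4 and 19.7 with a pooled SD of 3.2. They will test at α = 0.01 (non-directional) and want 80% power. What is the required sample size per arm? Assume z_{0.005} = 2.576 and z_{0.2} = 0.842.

Cohen's d = |M₁ − M₂| / SD_pooled = |18.4 − 19.7| / 3.2 = 1.3 / 3.2 = 0.406.
For two independent groups with equal n: n = 2·((z_{α/2} + z_β) / d)².
z_{α/2} + z_β = 2.576 + 0.842 = 3.418.
n = 2 × (3.418 / 0.406)² = 2 × 8.419² = 2 × 70.87 = 141.7.
Round up to the next whole participant.

n = 142 per group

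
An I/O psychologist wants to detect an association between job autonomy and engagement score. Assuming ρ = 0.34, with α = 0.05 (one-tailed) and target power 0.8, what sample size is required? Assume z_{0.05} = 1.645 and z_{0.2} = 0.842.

Fisher's z: C = ½·ln((1+r)/(1−r)) = ½·ln(2.0303) = 0.3541.
n = ((z_{α} + z_β)/C)² + 3.
(1.645 + 0.842) / 0.3541 = 2.487 / 0.3541 = 7.023.
n = 7.023² + 3 = 49.33 + 3 = 52.3.
Round up.

n = 53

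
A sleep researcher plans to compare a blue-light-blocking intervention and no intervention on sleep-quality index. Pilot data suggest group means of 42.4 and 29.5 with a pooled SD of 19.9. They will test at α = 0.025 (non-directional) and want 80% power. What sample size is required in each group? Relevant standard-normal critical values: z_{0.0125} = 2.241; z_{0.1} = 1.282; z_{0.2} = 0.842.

n = 46 per group

Cohen's d = |M₁ − M₂| / SD_pooled = |42.4 − 29.5| / 19.9 = 12.9 / 19.9 = 0.648.
For two independent groups with equal n: n = 2·((z_{α/2} + z_β) / d)².
z_{α/2} + z_β = 2.241 + 0.842 = 3.083.
n = 2 × (3.083 / 0.648)² = 2 × 4.758² = 2 × 22.64 = 45.3.
Round up to the next whole participant.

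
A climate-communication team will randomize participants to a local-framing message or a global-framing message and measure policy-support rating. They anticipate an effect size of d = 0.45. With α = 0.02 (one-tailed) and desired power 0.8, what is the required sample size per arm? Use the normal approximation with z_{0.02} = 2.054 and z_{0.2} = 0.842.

For two independent groups with equal n: n = 2·((z_{α} + z_β) / d)².
z_{α} + z_β = 2.054 + 0.842 = 2.896.
n = 2 × (2.896 / 0.45)² = 2 × 6.436² = 2 × 41.42 = 82.8.
Round up to the next whole participant.

n = 83 per group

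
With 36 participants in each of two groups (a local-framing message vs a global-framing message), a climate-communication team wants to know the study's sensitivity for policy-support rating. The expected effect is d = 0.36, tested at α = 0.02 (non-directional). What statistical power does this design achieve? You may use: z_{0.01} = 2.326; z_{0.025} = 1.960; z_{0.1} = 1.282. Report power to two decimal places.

For two equal groups, power = Φ(d·√(n/2) − z_{α/2}).
d·√(n/2) = 0.36 × √(36/2) = 0.36 × 4.243 = 1.527.
z_β = 1.527 − 2.326 = -0.799.
Power = Φ(-0.799) = 0.212.

power ≈ 0.21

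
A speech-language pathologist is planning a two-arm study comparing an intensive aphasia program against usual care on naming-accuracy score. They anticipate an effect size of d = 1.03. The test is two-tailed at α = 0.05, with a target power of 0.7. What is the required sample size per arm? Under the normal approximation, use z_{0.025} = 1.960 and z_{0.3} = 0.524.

For two independent groups with equal n: n = 2·((z_{α/2} + z_β) / d)².
z_{α/2} + z_β = 1.960 + 0.524 = 2.484.
n = 2 × (2.484 / 1.03)² = 2 × 2.412² = 2 × 5.82 = 11.6.
Round up to the next whole participant.

n = 12 per group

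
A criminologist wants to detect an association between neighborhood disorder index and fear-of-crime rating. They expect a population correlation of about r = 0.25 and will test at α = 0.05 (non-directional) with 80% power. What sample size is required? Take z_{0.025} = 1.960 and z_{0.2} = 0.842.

Fisher's z: C = ½·ln((1+r)/(1−r)) = ½·ln(1.6667) = 0.2554.
n = ((z_{α/2} + z_β)/C)² + 3.
(1.960 + 0.842) / 0.2554 = 2.802 / 0.2554 = 10.971.
n = 10.971² + 3 = 120.36 + 3 = 123.4.
Round up.

n = 124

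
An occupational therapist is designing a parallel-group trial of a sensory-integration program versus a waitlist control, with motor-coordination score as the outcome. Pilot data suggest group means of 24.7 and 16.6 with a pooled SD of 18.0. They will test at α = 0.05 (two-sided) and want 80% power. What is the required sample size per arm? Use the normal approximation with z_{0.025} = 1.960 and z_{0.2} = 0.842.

Cohen's d = |M₁ − M₂| / SD_pooled = |24.7 − 16.6| / 18.0 = 8.1 / 18.0 = 0.450.
For two independent groups with equal n: n = 2·((z_{α/2} + z_β) / d)².
z_{α/2} + z_β = 1.960 + 0.842 = 2.802.
n = 2 × (2.802 / 0.450)² = 2 × 6.227² = 2 × 38.77 = 77.5.
Round up to the next whole participant.

n = 78 per group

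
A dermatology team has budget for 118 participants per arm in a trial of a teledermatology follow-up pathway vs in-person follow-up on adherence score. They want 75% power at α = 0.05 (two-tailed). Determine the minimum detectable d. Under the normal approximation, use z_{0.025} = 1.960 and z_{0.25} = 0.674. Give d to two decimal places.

d_min ≈ 0.34

For two independent groups of n = 118 each: d_min = (z_{α/2} + z_β)·√(2/n).
z-sum = 1.960 + 0.674 = 2.634.
d_min = 2.634 × √(2/118) = 2.634 × 0.1302 = 0.343.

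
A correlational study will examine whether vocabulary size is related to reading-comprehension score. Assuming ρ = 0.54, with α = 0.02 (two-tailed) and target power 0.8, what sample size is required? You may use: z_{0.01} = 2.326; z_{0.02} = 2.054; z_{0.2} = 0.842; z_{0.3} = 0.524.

Fisher's z: C = ½·ln((1+r)/(1−r)) = ½·ln(3.3478) = 0.6042.
n = ((z_{α/2} + z_β)/C)² + 3.
(2.326 + 0.842) / 0.6042 = 3.168 / 0.6042 = 5.243.
n = 5.243² + 3 = 27.49 + 3 = 30.5.
Round up.

n = 31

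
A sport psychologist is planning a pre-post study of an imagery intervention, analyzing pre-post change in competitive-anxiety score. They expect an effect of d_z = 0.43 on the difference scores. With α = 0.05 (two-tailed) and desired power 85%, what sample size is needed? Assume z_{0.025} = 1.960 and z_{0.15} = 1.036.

For a paired (one-sample on differences) test: n = ((z_{α/2} + z_β) / d)².
z_{α/2} + z_β = 1.960 + 1.036 = 2.996.
n = (2.996 / 0.43)² = 6.967² = 48.55.
Round up.

n = 49 pairs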